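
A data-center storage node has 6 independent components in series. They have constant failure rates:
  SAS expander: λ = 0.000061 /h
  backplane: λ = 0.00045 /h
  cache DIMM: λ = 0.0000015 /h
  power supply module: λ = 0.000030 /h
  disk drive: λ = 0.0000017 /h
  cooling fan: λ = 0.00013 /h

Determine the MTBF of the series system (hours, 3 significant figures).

1480

Series of exponential components: λ_sys = Σ λ_i
λ_sys = 0.000061 + 0.00045 + 0.0000015 + 0.000030 + 0.0000017 + 0.00013 = 6.7420e-04 /h
MTBF = 1 / λ_sys = 1480 h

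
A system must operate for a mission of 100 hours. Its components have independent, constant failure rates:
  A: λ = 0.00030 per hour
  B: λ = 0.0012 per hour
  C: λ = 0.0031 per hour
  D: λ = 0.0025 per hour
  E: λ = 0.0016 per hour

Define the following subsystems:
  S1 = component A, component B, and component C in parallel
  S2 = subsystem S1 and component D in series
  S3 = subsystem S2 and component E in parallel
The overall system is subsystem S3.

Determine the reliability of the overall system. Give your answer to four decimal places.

0.9672

R(A) = exp(−0.00030 × 100) = 0.970446
R(B) = exp(−0.0012 × 100) = 0.886920
R(C) = exp(−0.0031 × 100) = 0.733447
R(D) = exp(−0.0025 × 100) = 0.778801
R(E) = exp(−0.0016 × 100) = 0.852144
Parallel (A, B, and C): 1 − (1 − 0.970446)(1 − 0.886920)(1 − 0.733447) = 0.999109
Series ([0.999109] and D): 0.999109 × 0.778801 = 0.778107
Parallel ([0.778107] and E): 1 − (1 − 0.778107)(1 − 0.852144) = 0.9672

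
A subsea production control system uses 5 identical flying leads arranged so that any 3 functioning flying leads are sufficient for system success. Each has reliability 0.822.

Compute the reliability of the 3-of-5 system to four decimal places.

0.9576

R = Σ_{i=3}^{5} C(5,i) p^i (1−p)^{5−i} with p = 0.822
C(5,3)·0.822^3·0.178^2 = 0.175977
C(5,4)·0.822^4·0.178^1 = 0.406328
C(5,5)·0.822^5·0.178^0 = 0.375283
Sum = 0.9576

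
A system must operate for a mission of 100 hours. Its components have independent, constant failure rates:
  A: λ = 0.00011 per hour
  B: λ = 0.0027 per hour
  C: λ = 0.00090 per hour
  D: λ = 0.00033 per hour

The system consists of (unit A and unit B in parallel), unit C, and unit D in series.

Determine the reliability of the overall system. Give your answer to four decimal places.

R(A) = exp(−0.00011 × 100) = 0.989060
R(B) = exp(−0.0027 × 100) = 0.763379
R(C) = exp(−0.00090 × 100) = 0.913931
R(D) = exp(−0.00033 × 100) = 0.967539
Parallel (A and B): 1 − (1 − 0.989060)(1 − 0.763379) = 0.997411
Series ([0.997411], C, and D): 0.997411 × 0.913931 × 0.967539 = 0.8820

0.8820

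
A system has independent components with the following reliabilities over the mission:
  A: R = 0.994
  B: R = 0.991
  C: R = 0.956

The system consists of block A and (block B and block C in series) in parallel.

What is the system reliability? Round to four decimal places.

Series (B and C): 0.991000 × 0.956000 = 0.947396
Parallel (A and [0.947396]): 1 − (1 − 0.994000)(1 − 0.947396) = 0.9997

0.9997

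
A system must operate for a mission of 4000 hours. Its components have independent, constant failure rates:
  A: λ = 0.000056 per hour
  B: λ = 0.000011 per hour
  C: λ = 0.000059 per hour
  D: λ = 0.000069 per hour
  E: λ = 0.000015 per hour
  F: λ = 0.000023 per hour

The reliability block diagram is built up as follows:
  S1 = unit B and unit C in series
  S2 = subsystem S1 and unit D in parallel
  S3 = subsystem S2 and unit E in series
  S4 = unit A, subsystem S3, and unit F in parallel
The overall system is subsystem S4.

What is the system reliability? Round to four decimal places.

0.9980

R(A) = exp(−0.000056 × 4000) = 0.799315
R(B) = exp(−0.000011 × 4000) = 0.956954
R(C) = exp(−0.000059 × 4000) = 0.789781
R(D) = exp(−0.000069 × 4000) = 0.758813
R(E) = exp(−0.000015 × 4000) = 0.941765
R(F) = exp(−0.000023 × 4000) = 0.912105
Series (B and C): 0.956954 × 0.789781 = 0.755784
Parallel ([0.755784] and D): 1 − (1 − 0.755784)(1 − 0.758813) = 0.941098
Series ([0.941098] and E): 0.941098 × 0.941765 = 0.886293
Parallel (A, [0.886293], and F): 1 − (1 − 0.799315)(1 − 0.886293)(1 − 0.912105) = 0.9980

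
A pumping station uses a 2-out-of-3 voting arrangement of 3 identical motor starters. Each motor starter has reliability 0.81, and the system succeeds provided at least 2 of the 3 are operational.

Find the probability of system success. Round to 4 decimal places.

0.9054

R = Σ_{i=2}^{3} C(3,i) p^i (1−p)^{3−i} with p = 0.81
C(3,2)·0.81^2·0.19^1 = 0.373977
C(3,3)·0.81^3·0.19^0 = 0.531441
Sum = 0.9054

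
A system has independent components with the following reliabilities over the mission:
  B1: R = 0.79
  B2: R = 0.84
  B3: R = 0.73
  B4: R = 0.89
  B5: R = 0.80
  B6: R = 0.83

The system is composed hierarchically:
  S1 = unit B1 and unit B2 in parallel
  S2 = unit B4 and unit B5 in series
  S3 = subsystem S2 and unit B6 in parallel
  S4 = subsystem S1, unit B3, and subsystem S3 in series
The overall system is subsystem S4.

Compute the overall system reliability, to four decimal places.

Parallel (B1 and B2): 1 − (1 − 0.790000)(1 − 0.840000) = 0.966400
Series (B4 and B5): 0.890000 × 0.800000 = 0.712000
Parallel ([0.712000] and B6): 1 − (1 − 0.712000)(1 − 0.830000) = 0.951040
Series ([0.966400], B3, and [0.951040]): 0.966400 × 0.730000 × 0.951040 = 0.6709

0.6709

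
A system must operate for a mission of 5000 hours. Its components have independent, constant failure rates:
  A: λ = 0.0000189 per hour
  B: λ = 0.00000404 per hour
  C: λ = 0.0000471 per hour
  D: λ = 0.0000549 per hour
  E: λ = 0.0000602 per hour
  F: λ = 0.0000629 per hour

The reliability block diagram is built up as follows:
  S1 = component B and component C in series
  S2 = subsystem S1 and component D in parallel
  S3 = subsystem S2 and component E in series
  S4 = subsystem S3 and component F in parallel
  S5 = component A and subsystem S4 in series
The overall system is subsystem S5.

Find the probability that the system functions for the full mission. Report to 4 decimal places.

0.8362

R(A) = exp(−0.0000189 × 5000) = 0.909828
R(B) = exp(−0.00000404 × 5000) = 0.980003
R(C) = exp(−0.0000471 × 5000) = 0.790176
R(D) = exp(−0.0000549 × 5000) = 0.759952
R(E) = exp(−0.0000602 × 5000) = 0.740078
R(F) = exp(−0.0000629 × 5000) = 0.730154
Series (B and C): 0.980003 × 0.790176 = 0.774375
Parallel ([0.774375] and D): 1 − (1 − 0.774375)(1 − 0.759952) = 0.945839
Series ([0.945839] and E): 0.945839 × 0.740078 = 0.699995
Parallel ([0.699995] and F): 1 − (1 − 0.699995)(1 − 0.730154) = 0.919045
Series (A and [0.919045]): 0.909828 × 0.919045 = 0.8362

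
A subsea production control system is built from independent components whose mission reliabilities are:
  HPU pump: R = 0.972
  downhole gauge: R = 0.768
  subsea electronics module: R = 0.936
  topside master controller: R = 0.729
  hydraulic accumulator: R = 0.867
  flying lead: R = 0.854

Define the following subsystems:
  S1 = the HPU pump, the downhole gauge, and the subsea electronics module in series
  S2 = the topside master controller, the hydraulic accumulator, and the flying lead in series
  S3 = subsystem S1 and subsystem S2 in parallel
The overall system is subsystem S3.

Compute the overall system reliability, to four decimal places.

0.8613

Series (HPU pump, downhole gauge, and subsea electronics module): 0.972000 × 0.768000 × 0.936000 = 0.698720
Series (topside master controller, hydraulic accumulator, and flying lead): 0.729000 × 0.867000 × 0.854000 = 0.539765
Parallel ([0.698720] and [0.539765]): 1 − (1 − 0.698720)(1 − 0.539765) = 0.8613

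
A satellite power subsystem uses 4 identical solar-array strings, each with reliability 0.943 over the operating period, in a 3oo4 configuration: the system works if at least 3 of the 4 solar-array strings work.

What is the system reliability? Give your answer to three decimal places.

R = Σ_{i=3}^{4} C(4,i) p^i (1−p)^{4−i} with p = 0.943
C(4,3)·0.943^3·0.057^1 = 0.19119
C(4,4)·0.943^4·0.057^0 = 0.79076
Sum = 0.982

0.982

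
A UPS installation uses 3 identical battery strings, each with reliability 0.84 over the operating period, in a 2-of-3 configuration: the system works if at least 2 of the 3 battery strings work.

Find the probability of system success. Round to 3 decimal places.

0.931

R = Σ_{i=2}^{3} C(3,i) p^i (1−p)^{3−i} with p = 0.84
C(3,2)·0.84^2·0.16^1 = 0.33869
C(3,3)·0.84^3·0.16^0 = 0.59270
Sum = 0.931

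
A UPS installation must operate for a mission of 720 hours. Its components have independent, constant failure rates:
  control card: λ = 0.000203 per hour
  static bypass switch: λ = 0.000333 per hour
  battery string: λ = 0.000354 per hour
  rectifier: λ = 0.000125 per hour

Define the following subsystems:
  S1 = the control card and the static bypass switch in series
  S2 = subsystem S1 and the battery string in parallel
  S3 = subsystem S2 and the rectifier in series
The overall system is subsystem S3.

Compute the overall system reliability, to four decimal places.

0.8481

R(control card) = exp(−0.000203 × 720) = 0.864019
R(static bypass switch) = exp(−0.000333 × 720) = 0.786817
R(battery string) = exp(−0.000354 × 720) = 0.775009
R(rectifier) = exp(−0.000125 × 720) = 0.913931
Series (control card and static bypass switch): 0.864019 × 0.786817 = 0.679825
Parallel ([0.679825] and battery string): 1 − (1 − 0.679825)(1 − 0.775009) = 0.927964
Series ([0.927964] and rectifier): 0.927964 × 0.913931 = 0.8481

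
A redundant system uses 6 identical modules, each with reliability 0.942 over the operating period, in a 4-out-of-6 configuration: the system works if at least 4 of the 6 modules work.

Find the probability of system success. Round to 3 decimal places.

0.997

R = Σ_{i=4}^{6} C(6,i) p^i (1−p)^{6−i} with p = 0.942
C(6,4)·0.942^4·0.058^2 = 0.03973
C(6,5)·0.942^5·0.058^1 = 0.25813
C(6,6)·0.942^6·0.058^0 = 0.69872
Sum = 0.997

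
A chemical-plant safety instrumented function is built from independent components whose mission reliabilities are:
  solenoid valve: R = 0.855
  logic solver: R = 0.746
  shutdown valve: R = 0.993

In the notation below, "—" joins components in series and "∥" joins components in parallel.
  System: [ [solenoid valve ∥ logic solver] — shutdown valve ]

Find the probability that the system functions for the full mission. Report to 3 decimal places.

0.956

Parallel (solenoid valve and logic solver): 1 − (1 − 0.85500)(1 − 0.74600) = 0.96317
Series ([0.96317] and shutdown valve): 0.96317 × 0.99300 = 0.956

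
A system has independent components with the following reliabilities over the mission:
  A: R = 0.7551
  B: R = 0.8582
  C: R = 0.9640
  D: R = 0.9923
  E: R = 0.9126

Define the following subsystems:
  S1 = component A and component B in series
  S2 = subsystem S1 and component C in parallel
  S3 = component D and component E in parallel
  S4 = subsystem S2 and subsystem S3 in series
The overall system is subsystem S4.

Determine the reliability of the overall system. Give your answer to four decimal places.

Series (A and B): 0.755100 × 0.858200 = 0.648027
Parallel ([0.648027] and C): 1 − (1 − 0.648027)(1 − 0.964000) = 0.987329
Parallel (D and E): 1 − (1 − 0.992300)(1 − 0.912600) = 0.999327
Series ([0.987329] and [0.999327]): 0.987329 × 0.999327 = 0.9867

0.9867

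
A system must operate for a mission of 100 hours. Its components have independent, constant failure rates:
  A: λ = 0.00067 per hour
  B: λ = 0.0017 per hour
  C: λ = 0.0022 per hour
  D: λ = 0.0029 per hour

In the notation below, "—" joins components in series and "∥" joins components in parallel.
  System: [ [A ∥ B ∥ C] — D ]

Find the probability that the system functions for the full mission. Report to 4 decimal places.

0.7468

R(A) = exp(−0.00067 × 100) = 0.935195
R(B) = exp(−0.0017 × 100) = 0.843665
R(C) = exp(−0.0022 × 100) = 0.802519
R(D) = exp(−0.0029 × 100) = 0.748264
Parallel (A, B, and C): 1 − (1 − 0.935195)(1 − 0.843665)(1 − 0.802519) = 0.997999
Series ([0.997999] and D): 0.997999 × 0.748264 = 0.7468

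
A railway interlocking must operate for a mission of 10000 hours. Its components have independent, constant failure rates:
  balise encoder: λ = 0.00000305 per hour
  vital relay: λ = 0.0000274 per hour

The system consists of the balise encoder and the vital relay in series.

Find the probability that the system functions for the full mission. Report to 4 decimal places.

0.7375

R(balise encoder) = exp(−0.00000305 × 10000) = 0.969960
R(vital relay) = exp(−0.0000274 × 10000) = 0.760332
Series (balise encoder and vital relay): 0.969960 × 0.760332 = 0.7375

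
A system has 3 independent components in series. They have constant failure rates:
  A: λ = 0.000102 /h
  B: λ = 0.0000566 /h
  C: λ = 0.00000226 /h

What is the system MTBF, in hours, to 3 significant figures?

6220

Series of exponential components: λ_sys = Σ λ_i
λ_sys = 0.000102 + 0.0000566 + 0.00000226 = 1.6086e-04 /h
MTBF = 1 / λ_sys = 6220 h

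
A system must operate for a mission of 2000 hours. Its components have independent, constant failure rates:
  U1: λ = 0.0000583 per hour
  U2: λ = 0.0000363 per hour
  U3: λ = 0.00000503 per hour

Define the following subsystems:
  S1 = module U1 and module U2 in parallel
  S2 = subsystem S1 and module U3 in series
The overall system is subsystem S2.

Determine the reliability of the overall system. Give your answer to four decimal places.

0.9824

R(U1) = exp(−0.0000583 × 2000) = 0.889941
R(U2) = exp(−0.0000363 × 2000) = 0.929973
R(U3) = exp(−0.00000503 × 2000) = 0.989990
Parallel (U1 and U2): 1 − (1 − 0.889941)(1 − 0.929973) = 0.992293
Series ([0.992293] and U3): 0.992293 × 0.989990 = 0.9824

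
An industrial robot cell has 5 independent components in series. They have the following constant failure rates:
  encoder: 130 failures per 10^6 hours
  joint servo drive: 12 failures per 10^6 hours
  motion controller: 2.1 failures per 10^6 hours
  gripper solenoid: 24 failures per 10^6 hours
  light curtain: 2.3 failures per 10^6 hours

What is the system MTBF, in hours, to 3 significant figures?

Series of exponential components: λ_sys = Σ λ_i
λ_sys = 0.00013 + 0.000012 + 0.0000021 + 0.000024 + 0.0000023 = 1.7040e-04 /h
MTBF = 1 / λ_sys = 5870 h

5870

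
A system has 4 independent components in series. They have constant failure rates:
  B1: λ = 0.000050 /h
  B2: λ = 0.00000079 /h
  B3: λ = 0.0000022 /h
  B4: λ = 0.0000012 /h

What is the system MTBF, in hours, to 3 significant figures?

Series of exponential components: λ_sys = Σ λ_i
λ_sys = 0.000050 + 0.00000079 + 0.0000022 + 0.0000012 = 5.4190e-05 /h
MTBF = 1 / λ_sys = 18500 h

18500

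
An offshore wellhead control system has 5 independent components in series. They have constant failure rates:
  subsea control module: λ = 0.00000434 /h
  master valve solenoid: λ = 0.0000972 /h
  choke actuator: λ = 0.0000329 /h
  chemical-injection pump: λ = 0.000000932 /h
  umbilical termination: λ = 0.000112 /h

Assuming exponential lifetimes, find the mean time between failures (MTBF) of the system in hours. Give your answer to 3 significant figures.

Series of exponential components: λ_sys = Σ λ_i
λ_sys = 0.00000434 + 0.0000972 + 0.0000329 + 0.000000932 + 0.000112 = 2.4737e-04 /h
MTBF = 1 / λ_sys = 4040 h

4040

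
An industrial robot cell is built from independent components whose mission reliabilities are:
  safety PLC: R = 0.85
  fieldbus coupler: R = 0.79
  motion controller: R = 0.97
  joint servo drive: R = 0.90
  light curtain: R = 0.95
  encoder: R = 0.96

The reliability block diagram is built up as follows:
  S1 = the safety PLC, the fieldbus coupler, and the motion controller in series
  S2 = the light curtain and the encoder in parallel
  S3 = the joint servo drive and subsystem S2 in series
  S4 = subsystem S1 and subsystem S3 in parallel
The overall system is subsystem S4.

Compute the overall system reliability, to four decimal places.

Series (safety PLC, fieldbus coupler, and motion controller): 0.850000 × 0.790000 × 0.970000 = 0.651355
Parallel (light curtain and encoder): 1 − (1 − 0.950000)(1 − 0.960000) = 0.998000
Series (joint servo drive and [0.998000]): 0.900000 × 0.998000 = 0.898200
Parallel ([0.651355] and [0.898200]): 1 − (1 − 0.651355)(1 − 0.898200) = 0.9645

0.9645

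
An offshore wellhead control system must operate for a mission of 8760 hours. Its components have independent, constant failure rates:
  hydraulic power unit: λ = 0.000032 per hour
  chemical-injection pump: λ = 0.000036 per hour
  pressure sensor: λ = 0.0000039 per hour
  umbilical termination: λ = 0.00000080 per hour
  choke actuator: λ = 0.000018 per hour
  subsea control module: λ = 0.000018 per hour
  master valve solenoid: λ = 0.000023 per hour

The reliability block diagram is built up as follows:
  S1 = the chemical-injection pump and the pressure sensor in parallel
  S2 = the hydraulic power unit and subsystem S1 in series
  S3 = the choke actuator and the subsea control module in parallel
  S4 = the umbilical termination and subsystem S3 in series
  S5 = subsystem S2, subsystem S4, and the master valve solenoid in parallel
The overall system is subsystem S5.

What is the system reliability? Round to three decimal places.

0.999

R(hydraulic power unit) = exp(−0.000032 × 8760) = 0.75554
R(chemical-injection pump) = exp(−0.000036 × 8760) = 0.72953
R(pressure sensor) = exp(−0.0000039 × 8760) = 0.96641
R(umbilical termination) = exp(−0.00000080 × 8760) = 0.99302
R(choke actuator) = exp(−0.000018 × 8760) = 0.85412
R(subsea control module) = exp(−0.000018 × 8760) = 0.85412
R(master valve solenoid) = exp(−0.000023 × 8760) = 0.81752
Parallel (chemical-injection pump and pressure sensor): 1 − (1 − 0.72953)(1 − 0.96641) = 0.99091
Series (hydraulic power unit and [0.99091]): 0.75554 × 0.99091 = 0.74867
Parallel (choke actuator and subsea control module): 1 − (1 − 0.85412)(1 − 0.85412) = 0.97872
Series (umbilical termination and [0.97872]): 0.99302 × 0.97872 = 0.97189
Parallel ([0.74867], [0.97189], and master valve solenoid): 1 − (1 − 0.74867)(1 − 0.97189)(1 − 0.81752) = 0.999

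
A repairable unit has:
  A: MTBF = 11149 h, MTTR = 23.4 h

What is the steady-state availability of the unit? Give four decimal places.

0.9979

A(A) = MTBF/(MTBF+MTTR) = 11149/(11149+23.4) = 0.9979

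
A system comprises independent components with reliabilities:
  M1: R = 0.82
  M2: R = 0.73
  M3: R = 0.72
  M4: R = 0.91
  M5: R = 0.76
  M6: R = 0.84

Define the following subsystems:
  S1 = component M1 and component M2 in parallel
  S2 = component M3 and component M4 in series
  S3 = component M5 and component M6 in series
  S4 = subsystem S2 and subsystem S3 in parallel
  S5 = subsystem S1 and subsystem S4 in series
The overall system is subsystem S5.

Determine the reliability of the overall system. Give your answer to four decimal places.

0.8328

Parallel (M1 and M2): 1 − (1 − 0.820000)(1 − 0.730000) = 0.951400
Series (M3 and M4): 0.720000 × 0.910000 = 0.655200
Series (M5 and M6): 0.760000 × 0.840000 = 0.638400
Parallel ([0.655200] and [0.638400]): 1 − (1 − 0.655200)(1 − 0.638400) = 0.875320
Series ([0.951400] and [0.875320]): 0.951400 × 0.875320 = 0.8328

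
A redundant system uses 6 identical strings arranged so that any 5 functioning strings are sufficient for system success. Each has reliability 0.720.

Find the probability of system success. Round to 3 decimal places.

R = Σ_{i=5}^{6} C(6,i) p^i (1−p)^{6−i} with p = 0.720
C(6,5)·0.720^5·0.280^1 = 0.32507
C(6,6)·0.720^6·0.280^0 = 0.13931
Sum = 0.464

0.464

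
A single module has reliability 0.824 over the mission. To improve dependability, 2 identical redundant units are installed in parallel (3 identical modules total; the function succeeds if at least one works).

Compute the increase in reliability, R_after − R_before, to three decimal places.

0.171

R_before = 0.824
R_after = 1 − (1 − 0.824)^3 = 0.995
ΔR = 0.995 − 0.824 = 0.171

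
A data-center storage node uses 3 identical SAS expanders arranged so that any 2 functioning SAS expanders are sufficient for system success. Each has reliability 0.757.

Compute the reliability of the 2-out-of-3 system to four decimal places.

R = Σ_{i=2}^{3} C(3,i) p^i (1−p)^{3−i} with p = 0.757
C(3,2)·0.757^2·0.243^1 = 0.417753
C(3,3)·0.757^3·0.243^0 = 0.433798
Sum = 0.8516

0.8516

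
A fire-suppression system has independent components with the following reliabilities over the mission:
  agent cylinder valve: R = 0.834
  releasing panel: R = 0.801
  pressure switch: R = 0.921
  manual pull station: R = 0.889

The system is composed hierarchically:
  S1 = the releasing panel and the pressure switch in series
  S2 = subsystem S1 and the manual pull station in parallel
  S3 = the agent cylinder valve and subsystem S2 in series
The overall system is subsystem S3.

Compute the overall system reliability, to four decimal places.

Series (releasing panel and pressure switch): 0.801000 × 0.921000 = 0.737721
Parallel ([0.737721] and manual pull station): 1 − (1 − 0.737721)(1 − 0.889000) = 0.970887
Series (agent cylinder valve and [0.970887]): 0.834000 × 0.970887 = 0.8097

0.8097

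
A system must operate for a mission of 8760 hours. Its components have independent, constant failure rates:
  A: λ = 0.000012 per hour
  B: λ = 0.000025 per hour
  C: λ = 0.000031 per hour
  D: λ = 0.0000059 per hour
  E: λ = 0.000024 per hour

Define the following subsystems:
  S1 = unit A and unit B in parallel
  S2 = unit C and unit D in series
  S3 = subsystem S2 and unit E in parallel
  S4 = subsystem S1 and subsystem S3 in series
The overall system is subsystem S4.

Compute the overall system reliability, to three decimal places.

0.929

R(A) = exp(−0.000012 × 8760) = 0.90022
R(B) = exp(−0.000025 × 8760) = 0.80332
R(C) = exp(−0.000031 × 8760) = 0.76219
R(D) = exp(−0.0000059 × 8760) = 0.94963
R(E) = exp(−0.000024 × 8760) = 0.81039
Parallel (A and B): 1 − (1 − 0.90022)(1 − 0.80332) = 0.98038
Series (C and D): 0.76219 × 0.94963 = 0.72380
Parallel ([0.72380] and E): 1 − (1 − 0.72380)(1 − 0.81039) = 0.94763
Series ([0.98038] and [0.94763]): 0.98038 × 0.94763 = 0.929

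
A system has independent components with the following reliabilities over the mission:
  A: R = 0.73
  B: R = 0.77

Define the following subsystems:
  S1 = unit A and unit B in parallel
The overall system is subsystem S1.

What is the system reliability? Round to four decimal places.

Parallel (A and B): 1 − (1 − 0.730000)(1 − 0.770000) = 0.9379

0.9379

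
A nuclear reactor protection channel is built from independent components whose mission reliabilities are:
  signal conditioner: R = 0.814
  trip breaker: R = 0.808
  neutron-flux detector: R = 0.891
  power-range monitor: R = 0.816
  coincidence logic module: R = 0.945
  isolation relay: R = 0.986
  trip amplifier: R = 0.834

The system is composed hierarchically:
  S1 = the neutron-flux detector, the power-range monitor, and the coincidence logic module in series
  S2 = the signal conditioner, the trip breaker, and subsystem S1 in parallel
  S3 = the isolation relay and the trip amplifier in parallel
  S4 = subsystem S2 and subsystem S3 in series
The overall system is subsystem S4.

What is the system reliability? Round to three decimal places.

0.987

Series (neutron-flux detector, power-range monitor, and coincidence logic module): 0.89100 × 0.81600 × 0.94500 = 0.68707
Parallel (signal conditioner, trip breaker, and [0.68707]): 1 − (1 − 0.81400)(1 − 0.80800)(1 − 0.68707) = 0.98882
Parallel (isolation relay and trip amplifier): 1 − (1 − 0.98600)(1 − 0.83400) = 0.99768
Series ([0.98882] and [0.99768]): 0.98882 × 0.99768 = 0.987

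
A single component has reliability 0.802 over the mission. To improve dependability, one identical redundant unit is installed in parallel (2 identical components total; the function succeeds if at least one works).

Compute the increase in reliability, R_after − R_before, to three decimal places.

R_before = 0.802
R_after = 1 − (1 − 0.802)^2 = 0.961
ΔR = 0.961 − 0.802 = 0.159

0.159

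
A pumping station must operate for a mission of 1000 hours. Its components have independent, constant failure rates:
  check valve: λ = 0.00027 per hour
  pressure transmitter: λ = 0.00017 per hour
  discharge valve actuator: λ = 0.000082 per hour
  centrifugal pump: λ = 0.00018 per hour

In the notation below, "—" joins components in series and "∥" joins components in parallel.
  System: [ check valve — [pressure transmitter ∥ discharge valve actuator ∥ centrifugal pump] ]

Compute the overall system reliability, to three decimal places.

0.762

R(check valve) = exp(−0.00027 × 1000) = 0.76338
R(pressure transmitter) = exp(−0.00017 × 1000) = 0.84366
R(discharge valve actuator) = exp(−0.000082 × 1000) = 0.92127
R(centrifugal pump) = exp(−0.00018 × 1000) = 0.83527
Parallel (pressure transmitter, discharge valve actuator, and centrifugal pump): 1 − (1 − 0.84366)(1 − 0.92127)(1 − 0.83527) = 0.99797
Series (check valve and [0.99797]): 0.76338 × 0.99797 = 0.762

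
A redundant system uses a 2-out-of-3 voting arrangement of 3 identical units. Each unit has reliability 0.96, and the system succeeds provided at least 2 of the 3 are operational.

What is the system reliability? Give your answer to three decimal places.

0.995

R = Σ_{i=2}^{3} C(3,i) p^i (1−p)^{3−i} with p = 0.96
C(3,2)·0.96^2·0.04^1 = 0.11059
C(3,3)·0.96^3·0.04^0 = 0.88474
Sum = 0.995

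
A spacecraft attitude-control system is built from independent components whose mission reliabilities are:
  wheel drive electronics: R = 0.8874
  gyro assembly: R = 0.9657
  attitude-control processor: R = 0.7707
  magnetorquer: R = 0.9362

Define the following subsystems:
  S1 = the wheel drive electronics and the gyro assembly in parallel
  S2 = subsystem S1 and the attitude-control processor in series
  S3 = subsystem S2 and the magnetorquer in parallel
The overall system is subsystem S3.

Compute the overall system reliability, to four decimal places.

0.9852

Parallel (wheel drive electronics and gyro assembly): 1 − (1 − 0.887400)(1 − 0.965700) = 0.996138
Series ([0.996138] and attitude-control processor): 0.996138 × 0.770700 = 0.767724
Parallel ([0.767724] and magnetorquer): 1 − (1 − 0.767724)(1 − 0.936200) = 0.9852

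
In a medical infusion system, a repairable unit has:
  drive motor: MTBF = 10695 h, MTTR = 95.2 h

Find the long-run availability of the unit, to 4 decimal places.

A(drive motor) = MTBF/(MTBF+MTTR) = 10695/(10695+95.2) = 0.9912

0.9912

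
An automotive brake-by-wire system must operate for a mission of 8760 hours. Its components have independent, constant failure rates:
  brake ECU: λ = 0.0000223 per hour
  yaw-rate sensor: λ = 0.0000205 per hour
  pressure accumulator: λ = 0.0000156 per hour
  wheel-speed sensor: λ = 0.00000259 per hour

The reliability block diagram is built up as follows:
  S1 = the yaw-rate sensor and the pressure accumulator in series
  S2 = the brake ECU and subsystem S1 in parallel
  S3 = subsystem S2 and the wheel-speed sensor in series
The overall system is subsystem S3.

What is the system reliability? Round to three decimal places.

0.931

R(brake ECU) = exp(−0.0000223 × 8760) = 0.82255
R(yaw-rate sensor) = exp(−0.0000205 × 8760) = 0.83562
R(pressure accumulator) = exp(−0.0000156 × 8760) = 0.87227
R(wheel-speed sensor) = exp(−0.00000259 × 8760) = 0.97757
Series (yaw-rate sensor and pressure accumulator): 0.83562 × 0.87227 = 0.72889
Parallel (brake ECU and [0.72889]): 1 − (1 − 0.82255)(1 − 0.72889) = 0.95189
Series ([0.95189] and wheel-speed sensor): 0.95189 × 0.97757 = 0.931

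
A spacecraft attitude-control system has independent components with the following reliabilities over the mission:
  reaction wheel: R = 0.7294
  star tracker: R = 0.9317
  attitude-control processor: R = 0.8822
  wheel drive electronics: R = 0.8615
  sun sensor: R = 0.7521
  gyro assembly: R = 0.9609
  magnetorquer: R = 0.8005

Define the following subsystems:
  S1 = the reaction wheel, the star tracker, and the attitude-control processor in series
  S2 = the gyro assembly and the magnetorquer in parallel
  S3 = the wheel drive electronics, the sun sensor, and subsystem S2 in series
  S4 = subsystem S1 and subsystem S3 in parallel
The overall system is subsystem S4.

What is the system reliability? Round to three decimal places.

Series (reaction wheel, star tracker, and attitude-control processor): 0.72940 × 0.93170 × 0.88220 = 0.59953
Parallel (gyro assembly and magnetorquer): 1 − (1 − 0.96090)(1 − 0.80050) = 0.99220
Series (wheel drive electronics, sun sensor, and [0.99220]): 0.86150 × 0.75210 × 0.99220 = 0.64288
Parallel ([0.59953] and [0.64288]): 1 − (1 − 0.59953)(1 − 0.64288) = 0.857

0.857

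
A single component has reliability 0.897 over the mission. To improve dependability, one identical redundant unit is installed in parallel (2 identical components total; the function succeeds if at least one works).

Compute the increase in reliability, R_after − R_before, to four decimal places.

R_before = 0.897
R_after = 1 − (1 − 0.897)^2 = 0.9894
ΔR = 0.9894 − 0.897 = 0.0924

0.0924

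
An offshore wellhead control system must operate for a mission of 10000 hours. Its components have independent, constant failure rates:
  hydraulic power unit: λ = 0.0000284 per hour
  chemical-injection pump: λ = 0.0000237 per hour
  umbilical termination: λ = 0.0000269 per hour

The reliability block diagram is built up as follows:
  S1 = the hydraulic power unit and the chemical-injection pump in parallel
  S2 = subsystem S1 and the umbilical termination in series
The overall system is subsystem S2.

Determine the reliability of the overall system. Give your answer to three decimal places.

R(hydraulic power unit) = exp(−0.0000284 × 10000) = 0.75277
R(chemical-injection pump) = exp(−0.0000237 × 10000) = 0.78899
R(umbilical termination) = exp(−0.0000269 × 10000) = 0.76414
Parallel (hydraulic power unit and chemical-injection pump): 1 − (1 − 0.75277)(1 − 0.78899) = 0.94783
Series ([0.94783] and umbilical termination): 0.94783 × 0.76414 = 0.724

0.724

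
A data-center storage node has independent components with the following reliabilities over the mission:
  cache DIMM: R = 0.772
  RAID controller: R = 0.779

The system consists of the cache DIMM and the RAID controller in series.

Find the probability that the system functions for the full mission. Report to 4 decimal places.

Series (cache DIMM and RAID controller): 0.772000 × 0.779000 = 0.6014

0.6014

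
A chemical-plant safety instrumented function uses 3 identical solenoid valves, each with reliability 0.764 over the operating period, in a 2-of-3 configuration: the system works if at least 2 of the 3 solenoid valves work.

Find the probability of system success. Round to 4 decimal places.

0.8592

R = Σ_{i=2}^{3} C(3,i) p^i (1−p)^{3−i} with p = 0.764
C(3,2)·0.764^2·0.236^1 = 0.413257
C(3,3)·0.764^3·0.236^0 = 0.445944
Sum = 0.8592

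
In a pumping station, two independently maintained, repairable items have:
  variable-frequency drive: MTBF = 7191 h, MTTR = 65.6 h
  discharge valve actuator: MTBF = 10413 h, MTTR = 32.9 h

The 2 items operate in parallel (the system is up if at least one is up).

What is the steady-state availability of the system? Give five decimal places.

A(variable-frequency drive) = MTBF/(MTBF+MTTR) = 7191/(7191+65.6) = 0.990960
A(discharge valve actuator) = MTBF/(MTBF+MTTR) = 10413/(10413+32.9) = 0.996850
Parallel availability: 1 − (1 − 0.990960)(1 − 0.996850) = 0.99997

0.99997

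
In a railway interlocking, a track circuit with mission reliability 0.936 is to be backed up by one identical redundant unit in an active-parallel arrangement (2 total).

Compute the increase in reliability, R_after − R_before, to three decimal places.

R_before = 0.936
R_after = 1 − (1 − 0.936)^2 = 0.996
ΔR = 0.996 − 0.936 = 0.060

0.060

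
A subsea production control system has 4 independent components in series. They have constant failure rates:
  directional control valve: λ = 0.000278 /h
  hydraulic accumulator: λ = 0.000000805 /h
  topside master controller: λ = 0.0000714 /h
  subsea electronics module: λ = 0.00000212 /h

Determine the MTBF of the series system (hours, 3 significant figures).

2840

Series of exponential components: λ_sys = Σ λ_i
λ_sys = 0.000278 + 0.000000805 + 0.0000714 + 0.00000212 = 3.5232e-04 /h
MTBF = 1 / λ_sys = 2840 h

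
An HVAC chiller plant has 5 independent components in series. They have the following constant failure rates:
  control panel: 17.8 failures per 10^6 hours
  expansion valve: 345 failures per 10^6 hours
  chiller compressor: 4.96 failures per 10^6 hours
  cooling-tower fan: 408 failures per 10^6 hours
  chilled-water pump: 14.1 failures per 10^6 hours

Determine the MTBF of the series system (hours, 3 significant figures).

1270

Series of exponential components: λ_sys = Σ λ_i
λ_sys = 0.0000178 + 0.000345 + 0.00000496 + 0.000408 + 0.0000141 = 7.8986e-04 /h
MTBF = 1 / λ_sys = 1270 h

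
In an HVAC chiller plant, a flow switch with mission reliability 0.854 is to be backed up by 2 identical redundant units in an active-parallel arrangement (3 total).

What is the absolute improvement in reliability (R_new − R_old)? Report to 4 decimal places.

0.1429

R_before = 0.854
R_after = 1 − (1 − 0.854)^3 = 0.9969
ΔR = 0.9969 − 0.854 = 0.1429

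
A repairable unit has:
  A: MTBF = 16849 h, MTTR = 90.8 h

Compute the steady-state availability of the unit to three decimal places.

A(A) = MTBF/(MTBF+MTTR) = 16849/(16849+90.8) = 0.995

0.995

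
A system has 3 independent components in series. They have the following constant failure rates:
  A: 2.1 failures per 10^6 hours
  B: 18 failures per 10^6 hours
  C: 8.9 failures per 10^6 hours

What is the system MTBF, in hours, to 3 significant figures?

Series of exponential components: λ_sys = Σ λ_i
λ_sys = 0.0000021 + 0.000018 + 0.0000089 = 2.9000e-05 /h
MTBF = 1 / λ_sys = 34500 h

34500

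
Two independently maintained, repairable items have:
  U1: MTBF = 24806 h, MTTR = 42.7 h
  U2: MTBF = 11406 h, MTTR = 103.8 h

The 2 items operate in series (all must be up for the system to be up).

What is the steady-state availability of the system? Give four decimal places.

0.9893

A(U1) = MTBF/(MTBF+MTTR) = 24806/(24806+42.7) = 0.998282
A(U2) = MTBF/(MTBF+MTTR) = 11406/(11406+103.8) = 0.990982
Series availability: 0.998282 × 0.990982 = 0.9893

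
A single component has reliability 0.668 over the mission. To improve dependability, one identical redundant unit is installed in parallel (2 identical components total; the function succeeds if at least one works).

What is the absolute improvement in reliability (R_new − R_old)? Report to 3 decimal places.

0.222

R_before = 0.668
R_after = 1 − (1 − 0.668)^2 = 0.890
ΔR = 0.890 − 0.668 = 0.222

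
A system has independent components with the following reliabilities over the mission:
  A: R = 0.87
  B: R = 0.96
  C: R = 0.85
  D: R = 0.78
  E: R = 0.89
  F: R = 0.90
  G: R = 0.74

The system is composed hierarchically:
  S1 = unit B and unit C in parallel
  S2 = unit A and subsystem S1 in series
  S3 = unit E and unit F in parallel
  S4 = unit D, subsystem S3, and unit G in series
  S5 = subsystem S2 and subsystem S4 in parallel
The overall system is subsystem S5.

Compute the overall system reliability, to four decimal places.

Parallel (B and C): 1 − (1 − 0.960000)(1 − 0.850000) = 0.994000
Series (A and [0.994000]): 0.870000 × 0.994000 = 0.864780
Parallel (E and F): 1 − (1 − 0.890000)(1 − 0.900000) = 0.989000
Series (D, [0.989000], and G): 0.780000 × 0.989000 × 0.740000 = 0.570851
Parallel ([0.864780] and [0.570851]): 1 − (1 − 0.864780)(1 − 0.570851) = 0.9420

0.9420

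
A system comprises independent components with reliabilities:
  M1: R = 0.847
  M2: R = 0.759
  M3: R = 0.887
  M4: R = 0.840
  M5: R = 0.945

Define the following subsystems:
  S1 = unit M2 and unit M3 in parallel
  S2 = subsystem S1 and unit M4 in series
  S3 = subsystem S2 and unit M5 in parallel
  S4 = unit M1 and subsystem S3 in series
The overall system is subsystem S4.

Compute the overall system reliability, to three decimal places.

0.838

Parallel (M2 and M3): 1 − (1 − 0.75900)(1 − 0.88700) = 0.97277
Series ([0.97277] and M4): 0.97277 × 0.84000 = 0.81713
Parallel ([0.81713] and M5): 1 − (1 − 0.81713)(1 − 0.94500) = 0.98994
Series (M1 and [0.98994]): 0.84700 × 0.98994 = 0.838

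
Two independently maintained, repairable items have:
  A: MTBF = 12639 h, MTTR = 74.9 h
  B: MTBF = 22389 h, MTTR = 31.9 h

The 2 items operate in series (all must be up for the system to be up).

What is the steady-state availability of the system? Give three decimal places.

A(A) = MTBF/(MTBF+MTTR) = 12639/(12639+74.9) = 0.994109
A(B) = MTBF/(MTBF+MTTR) = 22389/(22389+31.9) = 0.998577
Series availability: 0.994109 × 0.998577 = 0.993

0.993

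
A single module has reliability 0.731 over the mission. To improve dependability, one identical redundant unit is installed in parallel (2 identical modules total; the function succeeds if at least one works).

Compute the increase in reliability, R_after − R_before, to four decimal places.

R_before = 0.731
R_after = 1 − (1 − 0.731)^2 = 0.9276
ΔR = 0.9276 − 0.731 = 0.1966

0.1966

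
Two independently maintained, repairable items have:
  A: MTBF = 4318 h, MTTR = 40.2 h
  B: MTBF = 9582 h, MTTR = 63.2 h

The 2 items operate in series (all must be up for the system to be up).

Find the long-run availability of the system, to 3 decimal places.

A(A) = MTBF/(MTBF+MTTR) = 4318/(4318+40.2) = 0.990776
A(B) = MTBF/(MTBF+MTTR) = 9582/(9582+63.2) = 0.993448
Series availability: 0.990776 × 0.993448 = 0.984

0.984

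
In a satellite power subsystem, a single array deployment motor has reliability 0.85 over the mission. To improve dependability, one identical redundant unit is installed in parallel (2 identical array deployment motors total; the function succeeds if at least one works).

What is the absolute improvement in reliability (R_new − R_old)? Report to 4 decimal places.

R_before = 0.85
R_after = 1 − (1 − 0.85)^2 = 0.9775
ΔR = 0.9775 − 0.85 = 0.1275

0.1275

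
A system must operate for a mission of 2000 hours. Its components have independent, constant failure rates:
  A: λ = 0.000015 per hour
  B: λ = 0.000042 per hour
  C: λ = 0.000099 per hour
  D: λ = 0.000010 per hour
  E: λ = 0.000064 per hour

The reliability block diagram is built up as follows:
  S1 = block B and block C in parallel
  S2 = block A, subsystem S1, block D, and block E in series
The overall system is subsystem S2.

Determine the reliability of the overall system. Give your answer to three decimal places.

0.825

R(A) = exp(−0.000015 × 2000) = 0.97045
R(B) = exp(−0.000042 × 2000) = 0.91943
R(C) = exp(−0.000099 × 2000) = 0.82037
R(D) = exp(−0.000010 × 2000) = 0.98020
R(E) = exp(−0.000064 × 2000) = 0.87985
Parallel (B and C): 1 − (1 − 0.91943)(1 − 0.82037) = 0.98553
Series (A, [0.98553], D, and E): 0.97045 × 0.98553 × 0.98020 × 0.87985 = 0.825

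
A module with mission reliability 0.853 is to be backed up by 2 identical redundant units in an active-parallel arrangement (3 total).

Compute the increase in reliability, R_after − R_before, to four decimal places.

R_before = 0.853
R_after = 1 − (1 − 0.853)^3 = 0.9968
ΔR = 0.9968 − 0.853 = 0.1438

0.1438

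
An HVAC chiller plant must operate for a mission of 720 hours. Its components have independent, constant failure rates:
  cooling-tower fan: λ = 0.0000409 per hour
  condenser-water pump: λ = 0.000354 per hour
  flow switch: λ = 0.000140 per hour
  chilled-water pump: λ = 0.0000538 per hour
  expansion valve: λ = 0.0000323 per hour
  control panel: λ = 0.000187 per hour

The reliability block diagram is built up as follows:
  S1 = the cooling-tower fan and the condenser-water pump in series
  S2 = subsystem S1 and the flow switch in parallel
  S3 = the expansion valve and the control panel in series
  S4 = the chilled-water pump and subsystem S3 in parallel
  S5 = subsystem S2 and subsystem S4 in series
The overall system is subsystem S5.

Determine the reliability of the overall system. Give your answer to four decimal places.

R(cooling-tower fan) = exp(−0.0000409 × 720) = 0.970981
R(condenser-water pump) = exp(−0.000354 × 720) = 0.775009
R(flow switch) = exp(−0.000140 × 720) = 0.904114
R(chilled-water pump) = exp(−0.0000538 × 720) = 0.962005
R(expansion valve) = exp(−0.0000323 × 720) = 0.977012
R(control panel) = exp(−0.000187 × 720) = 0.874031
Series (cooling-tower fan and condenser-water pump): 0.970981 × 0.775009 = 0.752519
Parallel ([0.752519] and flow switch): 1 − (1 − 0.752519)(1 − 0.904114) = 0.976270
Series (expansion valve and control panel): 0.977012 × 0.874031 = 0.853939
Parallel (chilled-water pump and [0.853939]): 1 − (1 − 0.962005)(1 − 0.853939) = 0.994450
Series ([0.976270] and [0.994450]): 0.976270 × 0.994450 = 0.9709

0.9709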